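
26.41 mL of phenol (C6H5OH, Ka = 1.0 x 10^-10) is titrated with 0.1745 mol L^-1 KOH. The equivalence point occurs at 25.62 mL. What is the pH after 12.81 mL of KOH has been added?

12.81 mL is exactly half the equivalence volume (25.62/2), i.e. the half-equivalence point.
There, n(HA) = n(A^-), so pH = pKa = -log(1.0 x 10^-10) = 10.00.

10.00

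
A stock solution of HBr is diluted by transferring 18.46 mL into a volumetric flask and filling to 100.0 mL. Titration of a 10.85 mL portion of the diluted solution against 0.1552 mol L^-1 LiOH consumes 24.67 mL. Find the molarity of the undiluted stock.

1.91 M

n(LiOH) = 0.1552 x 0.02467 = 0.003829 mol.
n(HBr) in the aliquot = 0.003829 mol.
[diluted HBr] = 0.003829 / 0.01085 = 0.3529 M.
Dilution factor = 100.0/18.46 = 5.417, so [stock] = 0.3529 x 5.417 = 1.91 M.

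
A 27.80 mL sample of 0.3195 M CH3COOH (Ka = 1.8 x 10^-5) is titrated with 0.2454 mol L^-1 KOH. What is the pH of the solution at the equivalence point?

n(CH3COOH) = 0.3195 x 0.02780 = 0.008882 mol; V(KOH) at equivalence = 0.008882/0.2454 = 0.03619 L.
At equivalence all the acid is converted to CH3COO-; total volume = 0.02780 + 0.03619 = 0.06399 L, so [CH3COO-] = 0.008882/0.06399 = 0.1388 M.
Kb = Kw/Ka = 1.0e-14 / 1.8 x 10^-5 = 5.56e-10.
[OH^-] = sqrt(Kb x [CH3COO-]) = sqrt(5.56e-10 x 0.1388) = 8.78e-6 M.
pOH = 5.06, so pH = 14.00 - 5.06 = 8.94.

8.94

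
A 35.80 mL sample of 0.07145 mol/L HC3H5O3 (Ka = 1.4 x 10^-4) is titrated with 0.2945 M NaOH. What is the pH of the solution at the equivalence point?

n(HC3H5O3) = 0.07145 x 0.03580 = 0.002558 mol; V(NaOH) at equivalence = 0.002558/0.2945 = 0.008686 L.
At equivalence all the acid is converted to C3H5O3-; total volume = 0.03580 + 0.008686 = 0.04449 L, so [C3H5O3-] = 0.002558/0.04449 = 0.05750 M.
Kb = Kw/Ka = 1.0e-14 / 1.4 x 10^-4 = 7.14e-11.
[OH^-] = sqrt(Kb x [C3H5O3-]) = sqrt(7.14e-11 x 0.05750) = 2.03e-6 M.
pOH = 5.69, so pH = 14.00 - 5.69 = 8.31.

8.31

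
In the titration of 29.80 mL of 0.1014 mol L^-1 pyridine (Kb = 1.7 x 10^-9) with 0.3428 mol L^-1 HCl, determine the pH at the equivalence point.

3.17

n(C5H5N) = 0.1014 x 0.02980 = 0.003022 mol; V(HCl) at equivalence = 0.003022/0.3428 = 0.008815 L.
At equivalence the base is fully converted to C5H5NH+; total volume = 0.03861 L, so [C5H5NH+] = 0.003022/0.03861 = 0.07825 M.
Ka(C5H5NH+) = Kw/Kb = 1.0e-14 / 1.7 x 10^-9 = 5.88e-6.
[H^+] = sqrt(Ka x [C5H5NH+]) = sqrt(5.88e-6 x 0.07825) = 0.000678 M.
pH = -log(0.000678) = 3.17.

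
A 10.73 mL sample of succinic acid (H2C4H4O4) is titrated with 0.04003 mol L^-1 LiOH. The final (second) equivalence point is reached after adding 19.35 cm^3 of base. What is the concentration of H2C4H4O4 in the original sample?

0.0361 M

n(LiOH) = 0.04003 x 0.01935 = 0.0007746 mol.
At the final (second) equivalence point, 2 mol OH^- react per mol H2C4H4O4, so n(H2C4H4O4) = 0.0007746 / 2 = 0.0003873 mol.
[H2C4H4O4] = 0.0003873 / 0.01073 L = 0.0361 M.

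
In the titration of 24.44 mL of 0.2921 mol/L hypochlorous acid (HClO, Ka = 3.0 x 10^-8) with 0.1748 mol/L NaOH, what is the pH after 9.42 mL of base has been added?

7.00

Initial n(HClO) = 0.2921 x 0.02444 = 0.007139 mol.
n(NaOH) added = 0.1748 x 0.009420 = 0.001647 mol, converting that many moles of HClO to ClO-.
Remaining n(HClO) = 0.005492 mol; n(ClO-) = 0.001647 mol.
By Henderson-Hasselbalch, pH = pKa + log([A^-]/[HA]) = 7.52 + log(0.001647/0.005492) = 7.52 + (-0.52) = 7.00.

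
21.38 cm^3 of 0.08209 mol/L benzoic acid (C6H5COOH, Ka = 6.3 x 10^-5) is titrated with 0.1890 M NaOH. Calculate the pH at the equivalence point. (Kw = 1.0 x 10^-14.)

8.48

n(C6H5COOH) = 0.08209 x 0.02138 = 0.001755 mol; V(NaOH) at equivalence = 0.001755/0.1890 = 0.009286 L.
At equivalence all the acid is converted to C6H5COO-; total volume = 0.02138 + 0.009286 = 0.03067 L, so [C6H5COO-] = 0.001755/0.03067 = 0.05723 M.
Kb = Kw/Ka = 1.0e-14 / 6.3 x 10^-5 = 1.59e-10.
[OH^-] = sqrt(Kb x [C6H5COO-]) = sqrt(1.59e-10 x 0.05723) = 3.01e-6 M.
pOH = 5.52, so pH = 14.00 - 5.52 = 8.48.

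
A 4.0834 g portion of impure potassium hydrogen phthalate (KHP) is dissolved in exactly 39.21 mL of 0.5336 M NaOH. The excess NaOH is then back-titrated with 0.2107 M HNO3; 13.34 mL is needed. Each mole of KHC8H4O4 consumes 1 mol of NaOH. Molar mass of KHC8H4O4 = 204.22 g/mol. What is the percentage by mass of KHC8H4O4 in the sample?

Total n(NaOH) added = 0.5336 x 0.03921 = 0.02092 mol.
n(HNO3) used = 0.2107 x 0.01334 = 0.002811 mol, which equals the excess n(NaOH).
So n(NaOH) consumed by the sample = 0.02092 - 0.002811 = 0.01811 mol.
n(KHC8H4O4) = 0.01811 / 1 = 0.01811 mol.
mass KHC8H4O4 = 0.01811 x 204.22 = 3.699 g, so %KHC8H4O4 = 3.699/4.0834 x 100 = 90.6%.

90.6%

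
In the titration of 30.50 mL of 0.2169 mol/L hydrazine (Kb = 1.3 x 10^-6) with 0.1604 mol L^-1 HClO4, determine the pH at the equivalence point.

4.57

n(N2H4) = 0.2169 x 0.03050 = 0.006615 mol; V(HClO4) at equivalence = 0.006615/0.1604 = 0.04124 L.
At equivalence the base is fully converted to N2H5+; total volume = 0.07174 L, so [N2H5+] = 0.006615/0.07174 = 0.09221 M.
Ka(N2H5+) = Kw/Kb = 1.0e-14 / 1.3 x 10^-6 = 7.69e-9.
[H^+] = sqrt(Ka x [N2H5+]) = sqrt(7.69e-9 x 0.09221) = 2.66e-5 M.
pH = -log(2.66e-5) = 4.57.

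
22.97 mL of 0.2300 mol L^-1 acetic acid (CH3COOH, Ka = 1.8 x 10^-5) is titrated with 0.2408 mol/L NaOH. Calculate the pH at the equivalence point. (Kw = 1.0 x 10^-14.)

n(CH3COOH) = 0.2300 x 0.02297 = 0.005283 mol; V(NaOH) at equivalence = 0.005283/0.2408 = 0.02194 L.
At equivalence all the acid is converted to CH3COO-; total volume = 0.02297 + 0.02194 = 0.04491 L, so [CH3COO-] = 0.005283/0.04491 = 0.1176 M.
Kb = Kw/Ka = 1.0e-14 / 1.8 x 10^-5 = 5.56e-10.
[OH^-] = sqrt(Kb x [CH3COO-]) = sqrt(5.56e-10 x 0.1176) = 8.08e-6 M.
pOH = 5.09, so pH = 14.00 - 5.09 = 8.91.

8.91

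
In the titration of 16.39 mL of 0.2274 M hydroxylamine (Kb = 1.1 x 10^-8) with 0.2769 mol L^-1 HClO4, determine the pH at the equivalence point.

3.47

n(NH2OH) = 0.2274 x 0.01639 = 0.003727 mol; V(HClO4) at equivalence = 0.003727/0.2769 = 0.01346 L.
At equivalence the base is fully converted to NH3OH+; total volume = 0.02985 L, so [NH3OH+] = 0.003727/0.02985 = 0.1249 M.
Ka(NH3OH+) = Kw/Kb = 1.0e-14 / 1.1 x 10^-8 = 9.09e-7.
[H^+] = sqrt(Ka x [NH3OH+]) = sqrt(9.09e-7 x 0.1249) = 0.000337 M.
pH = -log(0.000337) = 3.47.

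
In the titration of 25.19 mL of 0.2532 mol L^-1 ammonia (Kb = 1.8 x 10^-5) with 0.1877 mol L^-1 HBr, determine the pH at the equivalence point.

n(NH3) = 0.2532 x 0.02519 = 0.006378 mol; V(HBr) at equivalence = 0.006378/0.1877 = 0.03398 L.
At equivalence the base is fully converted to NH4+; total volume = 0.05917 L, so [NH4+] = 0.006378/0.05917 = 0.1078 M.
Ka(NH4+) = Kw/Kb = 1.0e-14 / 1.8 x 10^-5 = 5.56e-10.
[H^+] = sqrt(Ka x [NH4+]) = sqrt(5.56e-10 x 0.1078) = 7.74e-6 M.
pH = -log(7.74e-6) = 5.11.

5.11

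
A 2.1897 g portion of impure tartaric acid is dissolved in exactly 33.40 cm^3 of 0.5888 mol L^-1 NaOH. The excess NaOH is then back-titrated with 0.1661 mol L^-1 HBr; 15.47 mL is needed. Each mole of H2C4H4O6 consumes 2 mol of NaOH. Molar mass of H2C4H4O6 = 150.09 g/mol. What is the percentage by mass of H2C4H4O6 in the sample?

Total n(NaOH) added = 0.5888 x 0.03340 = 0.01967 mol.
n(HBr) used = 0.1661 x 0.01547 = 0.002570 mol, which equals the excess n(NaOH).
So n(NaOH) consumed by the sample = 0.01967 - 0.002570 = 0.01710 mol.
n(H2C4H4O6) = 0.01710 / 2 = 0.008548 mol.
mass H2C4H4O6 = 0.008548 x 150.09 = 1.283 g, so %H2C4H4O6 = 1.283/2.1897 x 100 = 58.6%.

58.6%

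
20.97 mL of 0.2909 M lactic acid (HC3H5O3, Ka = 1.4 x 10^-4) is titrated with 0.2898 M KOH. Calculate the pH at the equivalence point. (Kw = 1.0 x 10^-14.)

8.51

n(HC3H5O3) = 0.2909 x 0.02097 = 0.006100 mol; V(KOH) at equivalence = 0.006100/0.2898 = 0.02105 L.
At equivalence all the acid is converted to C3H5O3-; total volume = 0.02097 + 0.02105 = 0.04202 L, so [C3H5O3-] = 0.006100/0.04202 = 0.1452 M.
Kb = Kw/Ka = 1.0e-14 / 1.4 x 10^-4 = 7.14e-11.
[OH^-] = sqrt(Kb x [C3H5O3-]) = sqrt(7.14e-11 x 0.1452) = 3.22e-6 M.
pOH = 5.49, so pH = 14.00 - 5.49 = 8.51.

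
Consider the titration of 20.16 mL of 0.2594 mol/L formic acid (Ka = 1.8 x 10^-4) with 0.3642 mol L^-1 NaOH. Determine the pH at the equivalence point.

8.46

n(HCOOH) = 0.2594 x 0.02016 = 0.005230 mol; V(NaOH) at equivalence = 0.005230/0.3642 = 0.01436 L.
At equivalence all the acid is converted to HCOO-; total volume = 0.02016 + 0.01436 = 0.03452 L, so [HCOO-] = 0.005230/0.03452 = 0.1515 M.
Kb = Kw/Ka = 1.0e-14 / 1.8 x 10^-4 = 5.56e-11.
[OH^-] = sqrt(Kb x [HCOO-]) = sqrt(5.56e-11 x 0.1515) = 2.90e-6 M.
pOH = 5.54, so pH = 14.00 - 5.54 = 8.46.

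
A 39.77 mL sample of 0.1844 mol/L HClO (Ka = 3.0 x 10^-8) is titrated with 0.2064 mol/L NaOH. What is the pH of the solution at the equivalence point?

n(HClO) = 0.1844 x 0.03977 = 0.007334 mol; V(NaOH) at equivalence = 0.007334/0.2064 = 0.03553 L.
At equivalence all the acid is converted to ClO-; total volume = 0.03977 + 0.03553 = 0.07530 L, so [ClO-] = 0.007334/0.07530 = 0.09739 M.
Kb = Kw/Ka = 1.0e-14 / 3.0 x 10^-8 = 3.33e-7.
[OH^-] = sqrt(Kb x [ClO-]) = sqrt(3.33e-7 x 0.09739) = 0.000180 M.
pOH = 3.74, so pH = 14.00 - 3.74 = 10.26.

10.26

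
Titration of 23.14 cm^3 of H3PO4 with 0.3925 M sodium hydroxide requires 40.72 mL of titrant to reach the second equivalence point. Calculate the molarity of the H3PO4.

0.345 M

n(NaOH) = 0.3925 x 0.04072 = 0.01598 mol.
At the second equivalence point, 2 mol OH^- react per mol H3PO4, so n(H3PO4) = 0.01598 / 2 = 0.007991 mol.
[H3PO4] = 0.007991 / 0.02314 L = 0.345 M.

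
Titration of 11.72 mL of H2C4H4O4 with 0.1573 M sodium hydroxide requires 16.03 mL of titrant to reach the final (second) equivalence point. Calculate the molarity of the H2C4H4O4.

n(NaOH) = 0.1573 x 0.01603 = 0.002522 mol.
At the final (second) equivalence point, 2 mol OH^- react per mol H2C4H4O4, so n(H2C4H4O4) = 0.002522 / 2 = 0.001261 mol.
[H2C4H4O4] = 0.001261 / 0.01172 L = 0.108 M.

0.108 M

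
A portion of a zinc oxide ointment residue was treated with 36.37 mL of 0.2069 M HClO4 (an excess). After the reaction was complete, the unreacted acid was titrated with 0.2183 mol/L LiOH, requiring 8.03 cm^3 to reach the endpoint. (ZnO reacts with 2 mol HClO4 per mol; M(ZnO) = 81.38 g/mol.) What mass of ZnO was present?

0.235 g

Total n(HClO4) added = 0.2069 x 0.03637 = 0.007525 mol.
n(LiOH) used = 0.2183 x 0.008030 = 0.001753 mol, which equals the excess n(HClO4).
So n(HClO4) consumed by the sample = 0.007525 - 0.001753 = 0.005772 mol.
n(ZnO) = 0.005772 / 2 = 0.002886 mol.
mass = 0.002886 mol x 81.38 g/mol = 0.235 g.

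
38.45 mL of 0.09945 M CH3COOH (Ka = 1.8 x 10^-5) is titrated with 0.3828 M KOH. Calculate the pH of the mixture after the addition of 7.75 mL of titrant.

Initial n(CH3COOH) = 0.09945 x 0.03845 = 0.003824 mol.
n(KOH) added = 0.3828 x 0.007750 = 0.002967 mol, converting that many moles of CH3COOH to CH3COO-.
Remaining n(CH3COOH) = 0.0008572 mol; n(CH3COO-) = 0.002967 mol.
By Henderson-Hasselbalch, pH = pKa + log([A^-]/[HA]) = 4.74 + log(0.002967/0.0008572) = 4.74 + (+0.54) = 5.28.

5.28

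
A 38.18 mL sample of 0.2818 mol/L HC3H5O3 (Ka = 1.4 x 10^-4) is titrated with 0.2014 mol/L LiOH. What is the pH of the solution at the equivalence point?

8.46

n(HC3H5O3) = 0.2818 x 0.03818 = 0.01076 mol; V(LiOH) at equivalence = 0.01076/0.2014 = 0.05342 L.
At equivalence all the acid is converted to C3H5O3-; total volume = 0.03818 + 0.05342 = 0.09160 L, so [C3H5O3-] = 0.01076/0.09160 = 0.1175 M.
Kb = Kw/Ka = 1.0e-14 / 1.4 x 10^-4 = 7.14e-11.
[OH^-] = sqrt(Kb x [C3H5O3-]) = sqrt(7.14e-11 x 0.1175) = 2.90e-6 M.
pOH = 5.54, so pH = 14.00 - 5.54 = 8.46.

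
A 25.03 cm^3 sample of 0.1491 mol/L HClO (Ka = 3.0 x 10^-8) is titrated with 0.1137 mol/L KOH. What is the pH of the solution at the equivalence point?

n(HClO) = 0.1491 x 0.02503 = 0.003732 mol; V(KOH) at equivalence = 0.003732/0.1137 = 0.03282 L.
At equivalence all the acid is converted to ClO-; total volume = 0.02503 + 0.03282 = 0.05785 L, so [ClO-] = 0.003732/0.05785 = 0.06451 M.
Kb = Kw/Ka = 1.0e-14 / 3.0 x 10^-8 = 3.33e-7.
[OH^-] = sqrt(Kb x [ClO-]) = sqrt(3.33e-7 x 0.06451) = 0.000147 M.
pOH = 3.83, so pH = 14.00 - 3.83 = 10.17.

10.17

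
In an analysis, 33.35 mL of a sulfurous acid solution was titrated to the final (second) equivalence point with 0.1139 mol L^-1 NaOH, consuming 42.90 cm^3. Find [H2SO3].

n(NaOH) = 0.1139 x 0.04290 = 0.004886 mol.
At the final (second) equivalence point, 2 mol OH^- react per mol H2SO3, so n(H2SO3) = 0.004886 / 2 = 0.002443 mol.
[H2SO3] = 0.002443 / 0.03335 L = 0.0733 M.

0.0733 M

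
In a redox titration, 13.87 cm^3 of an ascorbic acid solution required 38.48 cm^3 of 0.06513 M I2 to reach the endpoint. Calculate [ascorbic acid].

n(I2) = 0.06513 x 0.03848 = 0.002506 mol.
From the balanced equation, 1 mol I2 reacts with 1 mol ascorbic acid, so n(ascorbic acid) = 0.002506 x 1/1 = 0.002506 mol.
[ascorbic acid] = 0.002506 / 0.01387 L = 0.181 M.

0.181 M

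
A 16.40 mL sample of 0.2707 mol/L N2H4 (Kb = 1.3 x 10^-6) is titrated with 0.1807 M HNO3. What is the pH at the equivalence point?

4.54

n(N2H4) = 0.2707 x 0.01640 = 0.004439 mol; V(HNO3) at equivalence = 0.004439/0.1807 = 0.02457 L.
At equivalence the base is fully converted to N2H5+; total volume = 0.04097 L, so [N2H5+] = 0.004439/0.04097 = 0.1084 M.
Ka(N2H5+) = Kw/Kb = 1.0e-14 / 1.3 x 10^-6 = 7.69e-9.
[H^+] = sqrt(Ka x [N2H5+]) = sqrt(7.69e-9 x 0.1084) = 2.89e-5 M.
pH = -log(2.89e-5) = 4.54.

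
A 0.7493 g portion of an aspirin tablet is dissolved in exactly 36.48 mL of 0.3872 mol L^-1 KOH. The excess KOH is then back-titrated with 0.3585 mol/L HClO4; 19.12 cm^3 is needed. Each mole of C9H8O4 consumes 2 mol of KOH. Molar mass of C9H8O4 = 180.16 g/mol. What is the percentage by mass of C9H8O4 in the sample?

87.4%

Total n(KOH) added = 0.3872 x 0.03648 = 0.01413 mol.
n(HClO4) used = 0.3585 x 0.01912 = 0.006855 mol, which equals the excess n(KOH).
So n(KOH) consumed by the sample = 0.01413 - 0.006855 = 0.007271 mol.
n(C9H8O4) = 0.007271 / 2 = 0.003635 mol.
mass C9H8O4 = 0.003635 x 180.16 = 0.6549 g, so %C9H8O4 = 0.6549/0.7493 x 100 = 87.4%.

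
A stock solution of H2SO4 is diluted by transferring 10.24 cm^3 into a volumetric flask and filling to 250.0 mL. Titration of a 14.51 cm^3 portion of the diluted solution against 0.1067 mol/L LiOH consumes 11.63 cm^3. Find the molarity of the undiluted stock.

1.04 M

n(LiOH) = 0.1067 x 0.01163 = 0.001241 mol.
n(H2SO4) in the aliquot = 0.001241 x 1/2 = 0.0006205 mol.
[diluted H2SO4] = 0.0006205 / 0.01451 = 0.04276 M.
Dilution factor = 250.0/10.24 = 24.41, so [stock] = 0.04276 x 24.41 = 1.04 M.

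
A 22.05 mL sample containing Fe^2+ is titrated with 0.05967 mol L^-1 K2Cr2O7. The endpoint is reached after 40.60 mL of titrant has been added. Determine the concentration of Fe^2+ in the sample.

0.659 M

n(K2Cr2O7) = 0.05967 x 0.04060 = 0.002423 mol.
From the balanced equation, 1 mol K2Cr2O7 reacts with 6 mol Fe^2+, so n(Fe^2+) = 0.002423 x 6/1 = 0.01454 mol.
[Fe^2+] = 0.01454 / 0.02205 L = 0.659 M.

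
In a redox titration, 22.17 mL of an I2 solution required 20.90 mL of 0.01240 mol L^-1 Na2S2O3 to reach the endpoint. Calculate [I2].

0.00584 M

n(Na2S2O3) = 0.01240 x 0.02090 = 0.0002592 mol.
From the balanced equation, 2 mol Na2S2O3 reacts with 1 mol I2, so n(I2) = 0.0002592 x 1/2 = 0.0001296 mol.
[I2] = 0.0001296 / 0.02217 L = 0.00584 M.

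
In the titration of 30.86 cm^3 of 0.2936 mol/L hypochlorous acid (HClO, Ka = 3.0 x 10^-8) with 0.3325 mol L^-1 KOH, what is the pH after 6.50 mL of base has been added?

7.02

Initial n(HClO) = 0.2936 x 0.03086 = 0.009060 mol.
n(KOH) added = 0.3325 x 0.006500 = 0.002161 mol, converting that many moles of HClO to ClO-.
Remaining n(HClO) = 0.006899 mol; n(ClO-) = 0.002161 mol.
By Henderson-Hasselbalch, pH = pKa + log([A^-]/[HA]) = 7.52 + log(0.002161/0.006899) = 7.52 + (-0.50) = 7.02.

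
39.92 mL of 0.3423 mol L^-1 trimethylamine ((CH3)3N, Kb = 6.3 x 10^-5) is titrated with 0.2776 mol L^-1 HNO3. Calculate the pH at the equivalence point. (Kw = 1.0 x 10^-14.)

n((CH3)3N) = 0.3423 x 0.03992 = 0.01366 mol; V(HNO3) at equivalence = 0.01366/0.2776 = 0.04922 L.
At equivalence the base is fully converted to (CH3)3NH+; total volume = 0.08914 L, so [(CH3)3NH+] = 0.01366/0.08914 = 0.1533 M.
Ka((CH3)3NH+) = Kw/Kb = 1.0e-14 / 6.3 x 10^-5 = 1.59e-10.
[H^+] = sqrt(Ka x [(CH3)3NH+]) = sqrt(1.59e-10 x 0.1533) = 4.93e-6 M.
pH = -log(4.93e-6) = 5.31.

5.31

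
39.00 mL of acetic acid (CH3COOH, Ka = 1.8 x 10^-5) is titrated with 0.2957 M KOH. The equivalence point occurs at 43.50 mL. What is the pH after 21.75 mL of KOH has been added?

21.75 mL is exactly half the equivalence volume (43.50/2), i.e. the half-equivalence point.
There, n(HA) = n(A^-), so pH = pKa = -log(1.8 x 10^-5) = 4.74.

4.74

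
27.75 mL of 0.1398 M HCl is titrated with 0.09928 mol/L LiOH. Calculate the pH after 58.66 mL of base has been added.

12.35

n(acid) = 0.1398 x 0.02775 = 0.003879 mol; n(LiOH) added = 0.09928 x 0.05866 = 0.005824 mol.
Base is in excess by 0.005824 - 0.003879 = 0.001944 mol in a total volume of 0.08641 L.
[OH^-] = 0.001944/0.08641 = 0.02250 M, so pOH = 1.65 and pH = 14.00 - 1.65 = 12.35.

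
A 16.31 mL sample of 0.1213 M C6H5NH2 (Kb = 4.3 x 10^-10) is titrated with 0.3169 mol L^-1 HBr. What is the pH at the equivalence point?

2.85

n(C6H5NH2) = 0.1213 x 0.01631 = 0.001978 mol; V(HBr) at equivalence = 0.001978/0.3169 = 0.006243 L.
At equivalence the base is fully converted to C6H5NH3+; total volume = 0.02255 L, so [C6H5NH3+] = 0.001978/0.02255 = 0.08772 M.
Ka(C6H5NH3+) = Kw/Kb = 1.0e-14 / 4.3 x 10^-10 = 2.33e-5.
[H^+] = sqrt(Ka x [C6H5NH3+]) = sqrt(2.33e-5 x 0.08772) = 0.00143 M.
pH = -log(0.00143) = 2.85.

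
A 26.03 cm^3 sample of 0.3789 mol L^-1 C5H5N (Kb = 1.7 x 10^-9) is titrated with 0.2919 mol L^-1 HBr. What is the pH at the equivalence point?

3.01

n(C5H5N) = 0.3789 x 0.02603 = 0.009863 mol; V(HBr) at equivalence = 0.009863/0.2919 = 0.03379 L.
At equivalence the base is fully converted to C5H5NH+; total volume = 0.05982 L, so [C5H5NH+] = 0.009863/0.05982 = 0.1649 M.
Ka(C5H5NH+) = Kw/Kb = 1.0e-14 / 1.7 x 10^-9 = 5.88e-6.
[H^+] = sqrt(Ka x [C5H5NH+]) = sqrt(5.88e-6 x 0.1649) = 0.000985 M.
pH = -log(0.000985) = 3.01.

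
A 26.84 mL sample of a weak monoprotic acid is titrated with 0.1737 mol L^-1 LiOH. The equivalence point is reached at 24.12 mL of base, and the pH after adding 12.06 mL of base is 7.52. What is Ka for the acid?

12.06 mL is half of the equivalence volume, so this is the half-equivalence point where [HA] = [A^-].
At half-equivalence pH = pKa, so pKa = 7.52.
Ka = 10^(-7.52) = 3.0 x 10^-8.

3.0 x 10^-8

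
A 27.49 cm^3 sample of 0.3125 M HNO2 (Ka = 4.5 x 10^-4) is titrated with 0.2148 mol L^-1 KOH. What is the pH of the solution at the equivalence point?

n(HNO2) = 0.3125 x 0.02749 = 0.008591 mol; V(KOH) at equivalence = 0.008591/0.2148 = 0.03999 L.
At equivalence all the acid is converted to NO2-; total volume = 0.02749 + 0.03999 = 0.06748 L, so [NO2-] = 0.008591/0.06748 = 0.1273 M.
Kb = Kw/Ka = 1.0e-14 / 4.5 x 10^-4 = 2.22e-11.
[OH^-] = sqrt(Kb x [NO2-]) = sqrt(2.22e-11 x 0.1273) = 1.68e-6 M.
pOH = 5.77, so pH = 14.00 - 5.77 = 8.23.

8.23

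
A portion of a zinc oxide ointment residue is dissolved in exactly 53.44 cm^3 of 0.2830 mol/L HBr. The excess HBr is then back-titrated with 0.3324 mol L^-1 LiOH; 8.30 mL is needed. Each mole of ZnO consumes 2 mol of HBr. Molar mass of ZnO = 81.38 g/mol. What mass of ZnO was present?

0.503 g

Total n(HBr) added = 0.2830 x 0.05344 = 0.01512 mol.
n(LiOH) used = 0.3324 x 0.008300 = 0.002759 mol, which equals the excess n(HBr).
So n(HBr) consumed by the sample = 0.01512 - 0.002759 = 0.01236 mol.
n(ZnO) = 0.01236 / 2 = 0.006182 mol.
mass = 0.006182 mol x 81.38 g/mol = 0.503 g.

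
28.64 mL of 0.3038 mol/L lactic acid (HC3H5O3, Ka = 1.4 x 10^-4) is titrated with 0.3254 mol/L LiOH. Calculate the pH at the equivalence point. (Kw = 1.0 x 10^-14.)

n(HC3H5O3) = 0.3038 x 0.02864 = 0.008701 mol; V(LiOH) at equivalence = 0.008701/0.3254 = 0.02674 L.
At equivalence all the acid is converted to C3H5O3-; total volume = 0.02864 + 0.02674 = 0.05538 L, so [C3H5O3-] = 0.008701/0.05538 = 0.1571 M.
Kb = Kw/Ka = 1.0e-14 / 1.4 x 10^-4 = 7.14e-11.
[OH^-] = sqrt(Kb x [C3H5O3-]) = sqrt(7.14e-11 x 0.1571) = 3.35e-6 M.
pOH = 5.47, so pH = 14.00 - 5.47 = 8.53.

8.53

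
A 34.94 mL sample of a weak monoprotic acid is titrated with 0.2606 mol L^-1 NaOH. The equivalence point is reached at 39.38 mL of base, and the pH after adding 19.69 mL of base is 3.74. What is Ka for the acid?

1.8 x 10^-4

19.69 mL is half of the equivalence volume, so this is the half-equivalence point where [HA] = [A^-].
At half-equivalence pH = pKa, so pKa = 3.74.
Ka = 10^(-3.74) = 1.8 x 10^-4.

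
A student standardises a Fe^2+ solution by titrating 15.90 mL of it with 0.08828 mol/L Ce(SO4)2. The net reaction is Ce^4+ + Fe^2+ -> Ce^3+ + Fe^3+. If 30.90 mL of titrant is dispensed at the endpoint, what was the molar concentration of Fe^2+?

n(Ce(SO4)2) = 0.08828 x 0.03090 = 0.002728 mol.
From the balanced equation, 1 mol Ce(SO4)2 reacts with 1 mol Fe^2+, so n(Fe^2+) = 0.002728 x 1/1 = 0.002728 mol.
[Fe^2+] = 0.002728 / 0.01590 L = 0.172 M.

0.172 M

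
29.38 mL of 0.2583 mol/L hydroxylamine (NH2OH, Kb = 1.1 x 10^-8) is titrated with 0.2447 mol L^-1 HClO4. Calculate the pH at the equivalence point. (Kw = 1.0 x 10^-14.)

n(NH2OH) = 0.2583 x 0.02938 = 0.007589 mol; V(HClO4) at equivalence = 0.007589/0.2447 = 0.03101 L.
At equivalence the base is fully converted to NH3OH+; total volume = 0.06039 L, so [NH3OH+] = 0.007589/0.06039 = 0.1257 M.
Ka(NH3OH+) = Kw/Kb = 1.0e-14 / 1.1 x 10^-8 = 9.09e-7.
[H^+] = sqrt(Ka x [NH3OH+]) = sqrt(9.09e-7 x 0.1257) = 0.000338 M.
pH = -log(0.000338) = 3.47.

3.47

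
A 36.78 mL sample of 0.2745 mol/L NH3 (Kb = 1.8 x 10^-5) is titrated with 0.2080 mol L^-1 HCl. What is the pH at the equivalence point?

n(NH3) = 0.2745 x 0.03678 = 0.01010 mol; V(HCl) at equivalence = 0.01010/0.2080 = 0.04854 L.
At equivalence the base is fully converted to NH4+; total volume = 0.08532 L, so [NH4+] = 0.01010/0.08532 = 0.1183 M.
Ka(NH4+) = Kw/Kb = 1.0e-14 / 1.8 x 10^-5 = 5.56e-10.
[H^+] = sqrt(Ka x [NH4+]) = sqrt(5.56e-10 x 0.1183) = 8.11e-6 M.
pH = -log(8.11e-6) = 5.09.

5.09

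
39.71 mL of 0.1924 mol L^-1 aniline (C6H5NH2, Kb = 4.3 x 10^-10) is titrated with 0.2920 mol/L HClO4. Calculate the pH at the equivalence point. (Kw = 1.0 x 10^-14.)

2.78

n(C6H5NH2) = 0.1924 x 0.03971 = 0.007640 mol; V(HClO4) at equivalence = 0.007640/0.2920 = 0.02617 L.
At equivalence the base is fully converted to C6H5NH3+; total volume = 0.06588 L, so [C6H5NH3+] = 0.007640/0.06588 = 0.1160 M.
Ka(C6H5NH3+) = Kw/Kb = 1.0e-14 / 4.3 x 10^-10 = 2.33e-5.
[H^+] = sqrt(Ka x [C6H5NH3+]) = sqrt(2.33e-5 x 0.1160) = 0.00164 M.
pH = -log(0.00164) = 2.78.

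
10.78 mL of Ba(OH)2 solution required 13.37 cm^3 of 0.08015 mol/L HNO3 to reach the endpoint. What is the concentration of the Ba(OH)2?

0.0497 M

n(HNO3) delivered = 0.08015 x 0.01337 = 0.001072 mol.
The reaction is 1 Ba(OH)2 + 2 HNO3, so n(Ba(OH)2) = 0.001072 x 1/2 = 0.0005358 mol.
[Ba(OH)2] = 0.0005358 mol / 0.01078 L = 0.0497 M.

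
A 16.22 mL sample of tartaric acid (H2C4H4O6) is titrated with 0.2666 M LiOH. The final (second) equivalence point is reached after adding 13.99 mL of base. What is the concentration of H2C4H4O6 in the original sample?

n(LiOH) = 0.2666 x 0.01399 = 0.003730 mol.
At the final (second) equivalence point, 2 mol OH^- react per mol H2C4H4O6, so n(H2C4H4O6) = 0.003730 / 2 = 0.001865 mol.
[H2C4H4O6] = 0.001865 / 0.01622 L = 0.115 M.

0.115 M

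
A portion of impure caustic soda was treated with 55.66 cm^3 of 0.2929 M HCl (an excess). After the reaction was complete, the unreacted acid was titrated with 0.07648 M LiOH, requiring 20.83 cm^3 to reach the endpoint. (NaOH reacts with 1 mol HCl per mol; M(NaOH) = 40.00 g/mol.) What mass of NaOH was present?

Total n(HCl) added = 0.2929 x 0.05566 = 0.01630 mol.
n(LiOH) used = 0.07648 x 0.02083 = 0.001593 mol, which equals the excess n(HCl).
So n(HCl) consumed by the sample = 0.01630 - 0.001593 = 0.01471 mol.
n(NaOH) = 0.01471 / 1 = 0.01471 mol.
mass = 0.01471 mol x 40.00 g/mol = 0.588 g.

0.588 g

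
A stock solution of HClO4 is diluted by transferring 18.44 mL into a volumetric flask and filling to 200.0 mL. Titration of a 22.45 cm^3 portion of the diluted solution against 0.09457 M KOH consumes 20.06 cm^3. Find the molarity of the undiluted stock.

n(KOH) = 0.09457 x 0.02006 = 0.001897 mol.
n(HClO4) in the aliquot = 0.001897 mol.
[diluted HClO4] = 0.001897 / 0.02245 = 0.08450 M.
Dilution factor = 200.0/18.44 = 10.85, so [stock] = 0.08450 x 10.85 = 0.917 M.

0.917 M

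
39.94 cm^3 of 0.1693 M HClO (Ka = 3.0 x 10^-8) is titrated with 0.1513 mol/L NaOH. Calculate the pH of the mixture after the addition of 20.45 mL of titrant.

Initial n(HClO) = 0.1693 x 0.03994 = 0.006762 mol.
n(NaOH) added = 0.1513 x 0.02045 = 0.003094 mol, converting that many moles of HClO to ClO-.
Remaining n(HClO) = 0.003668 mol; n(ClO-) = 0.003094 mol.
By Henderson-Hasselbalch, pH = pKa + log([A^-]/[HA]) = 7.52 + log(0.003094/0.003668) = 7.52 + (-0.07) = 7.45.

7.45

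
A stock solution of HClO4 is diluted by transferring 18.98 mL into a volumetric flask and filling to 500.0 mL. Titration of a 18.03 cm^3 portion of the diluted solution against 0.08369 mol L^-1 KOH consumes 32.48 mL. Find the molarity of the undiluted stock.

n(KOH) = 0.08369 x 0.03248 = 0.002718 mol.
n(HClO4) in the aliquot = 0.002718 mol.
[diluted HClO4] = 0.002718 / 0.01803 = 0.1508 M.
Dilution factor = 500.0/18.98 = 26.34, so [stock] = 0.1508 x 26.34 = 3.97 M.

3.97 M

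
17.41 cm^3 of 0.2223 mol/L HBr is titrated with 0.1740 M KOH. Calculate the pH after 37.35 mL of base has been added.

n(acid) = 0.2223 x 0.01741 = 0.003870 mol; n(KOH) added = 0.1740 x 0.03735 = 0.006499 mol.
Base is in excess by 0.006499 - 0.003870 = 0.002629 mol in a total volume of 0.05476 L.
[OH^-] = 0.002629/0.05476 = 0.04800 M, so pOH = 1.32 and pH = 14.00 - 1.32 = 12.68.

12.68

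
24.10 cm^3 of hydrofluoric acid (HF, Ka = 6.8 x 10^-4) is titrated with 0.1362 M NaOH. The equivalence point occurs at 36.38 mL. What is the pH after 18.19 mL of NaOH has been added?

18.19 mL is exactly half the equivalence volume (36.38/2), i.e. the half-equivalence point.
There, n(HA) = n(A^-), so pH = pKa = -log(6.8 x 10^-4) = 3.17.

3.17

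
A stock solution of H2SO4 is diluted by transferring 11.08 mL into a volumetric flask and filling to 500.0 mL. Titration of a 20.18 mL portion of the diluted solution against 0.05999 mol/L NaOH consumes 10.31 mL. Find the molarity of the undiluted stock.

0.692 M

n(NaOH) = 0.05999 x 0.01031 = 0.0006185 mol.
n(H2SO4) in the aliquot = 0.0006185 x 1/2 = 0.0003092 mol.
[diluted H2SO4] = 0.0003092 / 0.02018 = 0.01532 M.
Dilution factor = 500.0/11.08 = 45.13, so [stock] = 0.01532 x 45.13 = 0.692 M.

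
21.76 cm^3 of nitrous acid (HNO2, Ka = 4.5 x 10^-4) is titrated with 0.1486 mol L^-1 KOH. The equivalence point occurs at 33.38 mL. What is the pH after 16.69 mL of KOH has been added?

16.69 mL is exactly half the equivalence volume (33.38/2), i.e. the half-equivalence point.
There, n(HA) = n(A^-), so pH = pKa = -log(4.5 x 10^-4) = 3.35.

3.35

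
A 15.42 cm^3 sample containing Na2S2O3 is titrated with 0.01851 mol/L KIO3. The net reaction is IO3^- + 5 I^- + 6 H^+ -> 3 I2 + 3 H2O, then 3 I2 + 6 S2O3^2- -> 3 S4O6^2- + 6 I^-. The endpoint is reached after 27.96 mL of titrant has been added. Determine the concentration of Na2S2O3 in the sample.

0.201 M

n(KIO3) = 0.01851 x 0.02796 = 0.0005175 mol.
From the balanced equation, 1 mol KIO3 reacts with 6 mol Na2S2O3, so n(Na2S2O3) = 0.0005175 x 6/1 = 0.003105 mol.
[Na2S2O3] = 0.003105 / 0.01542 L = 0.201 M.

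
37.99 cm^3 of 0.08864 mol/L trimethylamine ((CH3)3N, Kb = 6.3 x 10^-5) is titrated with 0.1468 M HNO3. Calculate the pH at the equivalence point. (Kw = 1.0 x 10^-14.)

n((CH3)3N) = 0.08864 x 0.03799 = 0.003367 mol; V(HNO3) at equivalence = 0.003367/0.1468 = 0.02294 L.
At equivalence the base is fully converted to (CH3)3NH+; total volume = 0.06093 L, so [(CH3)3NH+] = 0.003367/0.06093 = 0.05527 M.
Ka((CH3)3NH+) = Kw/Kb = 1.0e-14 / 6.3 x 10^-5 = 1.59e-10.
[H^+] = sqrt(Ka x [(CH3)3NH+]) = sqrt(1.59e-10 x 0.05527) = 2.96e-6 M.
pH = -log(2.96e-6) = 5.53.

5.53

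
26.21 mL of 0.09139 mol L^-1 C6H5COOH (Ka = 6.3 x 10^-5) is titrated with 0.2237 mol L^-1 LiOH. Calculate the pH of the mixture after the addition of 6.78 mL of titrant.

Initial n(C6H5COOH) = 0.09139 x 0.02621 = 0.002395 mol.
n(LiOH) added = 0.2237 x 0.006780 = 0.001517 mol, converting that many moles of C6H5COOH to C6H5COO-.
Remaining n(C6H5COOH) = 0.0008786 mol; n(C6H5COO-) = 0.001517 mol.
By Henderson-Hasselbalch, pH = pKa + log([A^-]/[HA]) = 4.20 + log(0.001517/0.0008786) = 4.20 + (+0.24) = 4.44.

4.44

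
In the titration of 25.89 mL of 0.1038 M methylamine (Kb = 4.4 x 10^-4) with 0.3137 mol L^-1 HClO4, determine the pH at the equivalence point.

5.88

n(CH3NH2) = 0.1038 x 0.02589 = 0.002687 mol; V(HClO4) at equivalence = 0.002687/0.3137 = 0.008567 L.
At equivalence the base is fully converted to CH3NH3+; total volume = 0.03446 L, so [CH3NH3+] = 0.002687/0.03446 = 0.07799 M.
Ka(CH3NH3+) = Kw/Kb = 1.0e-14 / 4.4 x 10^-4 = 2.27e-11.
[H^+] = sqrt(Ka x [CH3NH3+]) = sqrt(2.27e-11 x 0.07799) = 1.33e-6 M.
pH = -log(1.33e-6) = 5.88.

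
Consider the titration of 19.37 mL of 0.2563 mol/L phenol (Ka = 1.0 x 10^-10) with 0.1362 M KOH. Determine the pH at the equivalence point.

n(C6H5OH) = 0.2563 x 0.01937 = 0.004965 mol; V(KOH) at equivalence = 0.004965/0.1362 = 0.03645 L.
At equivalence all the acid is converted to C6H5O-; total volume = 0.01937 + 0.03645 = 0.05582 L, so [C6H5O-] = 0.004965/0.05582 = 0.08894 M.
Kb = Kw/Ka = 1.0e-14 / 1.0 x 10^-10 = 0.000100.
[OH^-] = sqrt(Kb x [C6H5O-]) = sqrt(0.000100 x 0.08894) = 0.00298 M.
pOH = 2.53, so pH = 14.00 - 2.53 = 11.47.

11.47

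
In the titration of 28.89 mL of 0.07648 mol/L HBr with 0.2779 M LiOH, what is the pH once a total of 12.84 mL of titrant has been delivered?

12.51

n(acid) = 0.07648 x 0.02889 = 0.002210 mol; n(LiOH) added = 0.2779 x 0.01284 = 0.003568 mol.
Base is in excess by 0.003568 - 0.002210 = 0.001359 mol in a total volume of 0.04173 L.
[OH^-] = 0.001359/0.04173 = 0.03256 M, so pOH = 1.49 and pH = 14.00 - 1.49 = 12.51.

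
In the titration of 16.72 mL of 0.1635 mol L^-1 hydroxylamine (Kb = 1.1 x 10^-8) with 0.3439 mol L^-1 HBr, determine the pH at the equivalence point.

n(NH2OH) = 0.1635 x 0.01672 = 0.002734 mol; V(HBr) at equivalence = 0.002734/0.3439 = 0.007949 L.
At equivalence the base is fully converted to NH3OH+; total volume = 0.02467 L, so [NH3OH+] = 0.002734/0.02467 = 0.1108 M.
Ka(NH3OH+) = Kw/Kb = 1.0e-14 / 1.1 x 10^-8 = 9.09e-7.
[H^+] = sqrt(Ka x [NH3OH+]) = sqrt(9.09e-7 x 0.1108) = 0.000317 M.
pH = -log(0.000317) = 3.50.

3.50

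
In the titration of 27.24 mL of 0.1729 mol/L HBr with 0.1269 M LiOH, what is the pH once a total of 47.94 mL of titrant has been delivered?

12.26

n(acid) = 0.1729 x 0.02724 = 0.004710 mol; n(LiOH) added = 0.1269 x 0.04794 = 0.006084 mol.
Base is in excess by 0.006084 - 0.004710 = 0.001374 mol in a total volume of 0.07518 L.
[OH^-] = 0.001374/0.07518 = 0.01827 M, so pOH = 1.74 and pH = 14.00 - 1.74 = 12.26.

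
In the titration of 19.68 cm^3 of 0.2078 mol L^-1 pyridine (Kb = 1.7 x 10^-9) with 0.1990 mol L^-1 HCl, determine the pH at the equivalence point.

3.11

n(C5H5N) = 0.2078 x 0.01968 = 0.004090 mol; V(HCl) at equivalence = 0.004090/0.1990 = 0.02055 L.
At equivalence the base is fully converted to C5H5NH+; total volume = 0.04023 L, so [C5H5NH+] = 0.004090/0.04023 = 0.1017 M.
Ka(C5H5NH+) = Kw/Kb = 1.0e-14 / 1.7 x 10^-9 = 5.88e-6.
[H^+] = sqrt(Ka x [C5H5NH+]) = sqrt(5.88e-6 x 0.1017) = 0.000773 M.
pH = -log(0.000773) = 3.11.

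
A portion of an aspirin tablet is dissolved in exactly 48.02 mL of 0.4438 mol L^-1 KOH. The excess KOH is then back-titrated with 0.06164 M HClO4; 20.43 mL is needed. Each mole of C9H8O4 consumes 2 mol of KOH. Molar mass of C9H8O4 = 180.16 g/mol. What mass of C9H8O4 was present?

1.81 g

Total n(KOH) added = 0.4438 x 0.04802 = 0.02131 mol.
n(HClO4) used = 0.06164 x 0.02043 = 0.001259 mol, which equals the excess n(KOH).
So n(KOH) consumed by the sample = 0.02131 - 0.001259 = 0.02005 mol.
n(C9H8O4) = 0.02005 / 2 = 0.01003 mol.
mass = 0.01003 mol x 180.16 g/mol = 1.81 g.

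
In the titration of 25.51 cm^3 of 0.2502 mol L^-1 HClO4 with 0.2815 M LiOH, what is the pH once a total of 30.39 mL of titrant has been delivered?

12.59

n(acid) = 0.2502 x 0.02551 = 0.006383 mol; n(LiOH) added = 0.2815 x 0.03039 = 0.008555 mol.
Base is in excess by 0.008555 - 0.006383 = 0.002172 mol in a total volume of 0.05590 L.
[OH^-] = 0.002172/0.05590 = 0.03886 M, so pOH = 1.41 and pH = 14.00 - 1.41 = 12.59.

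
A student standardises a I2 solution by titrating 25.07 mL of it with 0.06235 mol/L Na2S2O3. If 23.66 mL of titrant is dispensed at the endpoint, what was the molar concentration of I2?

n(Na2S2O3) = 0.06235 x 0.02366 = 0.001475 mol.
From the balanced equation, 2 mol Na2S2O3 reacts with 1 mol I2, so n(I2) = 0.001475 x 1/2 = 0.0007376 mol.
[I2] = 0.0007376 / 0.02507 L = 0.0294 M.

0.0294 M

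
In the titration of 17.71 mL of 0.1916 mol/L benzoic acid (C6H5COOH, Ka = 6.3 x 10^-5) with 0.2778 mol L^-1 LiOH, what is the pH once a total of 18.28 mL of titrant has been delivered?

12.67

n(acid) = 0.1916 x 0.01771 = 0.003393 mol; n(LiOH) added = 0.2778 x 0.01828 = 0.005078 mol.
Base is in excess by 0.005078 - 0.003393 = 0.001685 mol in a total volume of 0.03599 L.
[OH^-] = 0.001685/0.03599 = 0.04682 M, so pOH = 1.33 and pH = 14.00 - 1.33 = 12.67.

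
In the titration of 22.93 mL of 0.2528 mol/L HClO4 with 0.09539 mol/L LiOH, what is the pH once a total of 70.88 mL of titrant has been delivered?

n(acid) = 0.2528 x 0.02293 = 0.005797 mol; n(LiOH) added = 0.09539 x 0.07088 = 0.006761 mol.
Base is in excess by 0.006761 - 0.005797 = 0.0009645 mol in a total volume of 0.09381 L.
[OH^-] = 0.0009645/0.09381 = 0.01028 M, so pOH = 1.99 and pH = 14.00 - 1.99 = 12.01.

12.01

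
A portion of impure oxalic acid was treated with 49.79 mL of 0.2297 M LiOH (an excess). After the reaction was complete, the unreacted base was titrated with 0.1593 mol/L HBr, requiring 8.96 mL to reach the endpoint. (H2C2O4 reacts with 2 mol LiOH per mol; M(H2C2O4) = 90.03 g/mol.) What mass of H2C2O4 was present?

Total n(LiOH) added = 0.2297 x 0.04979 = 0.01144 mol.
n(HBr) used = 0.1593 x 0.008960 = 0.001427 mol, which equals the excess n(LiOH).
So n(LiOH) consumed by the sample = 0.01144 - 0.001427 = 0.01001 mol.
n(H2C2O4) = 0.01001 / 2 = 0.005005 mol.
mass = 0.005005 mol x 90.03 g/mol = 0.451 g.

0.451 g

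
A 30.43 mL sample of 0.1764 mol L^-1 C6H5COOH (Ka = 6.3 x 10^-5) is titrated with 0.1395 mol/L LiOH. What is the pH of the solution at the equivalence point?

n(C6H5COOH) = 0.1764 x 0.03043 = 0.005368 mol; V(LiOH) at equivalence = 0.005368/0.1395 = 0.03848 L.
At equivalence all the acid is converted to C6H5COO-; total volume = 0.03043 + 0.03848 = 0.06891 L, so [C6H5COO-] = 0.005368/0.06891 = 0.07790 M.
Kb = Kw/Ka = 1.0e-14 / 6.3 x 10^-5 = 1.59e-10.
[OH^-] = sqrt(Kb x [C6H5COO-]) = sqrt(1.59e-10 x 0.07790) = 3.52e-6 M.
pOH = 5.45, so pH = 14.00 - 5.45 = 8.55.

8.55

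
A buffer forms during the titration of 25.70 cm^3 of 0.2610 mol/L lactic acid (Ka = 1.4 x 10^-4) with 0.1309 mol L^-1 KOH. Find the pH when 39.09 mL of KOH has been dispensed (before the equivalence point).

Initial n(HC3H5O3) = 0.2610 x 0.02570 = 0.006708 mol.
n(KOH) added = 0.1309 x 0.03909 = 0.005117 mol, converting that many moles of HC3H5O3 to C3H5O3-.
Remaining n(HC3H5O3) = 0.001591 mol; n(C3H5O3-) = 0.005117 mol.
By Henderson-Hasselbalch, pH = pKa + log([A^-]/[HA]) = 3.85 + log(0.005117/0.001591) = 3.85 + (+0.51) = 4.36.

4.36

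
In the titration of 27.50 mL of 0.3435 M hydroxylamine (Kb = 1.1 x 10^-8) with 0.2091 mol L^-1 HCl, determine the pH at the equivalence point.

3.46

n(NH2OH) = 0.3435 x 0.02750 = 0.009446 mol; V(HCl) at equivalence = 0.009446/0.2091 = 0.04518 L.
At equivalence the base is fully converted to NH3OH+; total volume = 0.07268 L, so [NH3OH+] = 0.009446/0.07268 = 0.1300 M.
Ka(NH3OH+) = Kw/Kb = 1.0e-14 / 1.1 x 10^-8 = 9.09e-7.
[H^+] = sqrt(Ka x [NH3OH+]) = sqrt(9.09e-7 x 0.1300) = 0.000344 M.
pH = -log(0.000344) = 3.46.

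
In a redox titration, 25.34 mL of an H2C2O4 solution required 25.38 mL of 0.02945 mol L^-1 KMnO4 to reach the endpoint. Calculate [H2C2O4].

0.0737 M

n(KMnO4) = 0.02945 x 0.02538 = 0.0007474 mol.
From the balanced equation, 2 mol KMnO4 reacts with 5 mol H2C2O4, so n(H2C2O4) = 0.0007474 x 5/2 = 0.001869 mol.
[H2C2O4] = 0.001869 / 0.02534 L = 0.0737 M.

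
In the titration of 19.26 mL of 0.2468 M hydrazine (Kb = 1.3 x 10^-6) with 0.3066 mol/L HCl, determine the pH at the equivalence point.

4.49

n(N2H4) = 0.2468 x 0.01926 = 0.004753 mol; V(HCl) at equivalence = 0.004753/0.3066 = 0.01550 L.
At equivalence the base is fully converted to N2H5+; total volume = 0.03476 L, so [N2H5+] = 0.004753/0.03476 = 0.1367 M.
Ka(N2H5+) = Kw/Kb = 1.0e-14 / 1.3 x 10^-6 = 7.69e-9.
[H^+] = sqrt(Ka x [N2H5+]) = sqrt(7.69e-9 x 0.1367) = 3.24e-5 M.
pH = -log(3.24e-5) = 4.49.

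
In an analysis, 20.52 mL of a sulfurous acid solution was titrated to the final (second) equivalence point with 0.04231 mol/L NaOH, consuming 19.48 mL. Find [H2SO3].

n(NaOH) = 0.04231 x 0.01948 = 0.0008242 mol.
At the final (second) equivalence point, 2 mol OH^- react per mol H2SO3, so n(H2SO3) = 0.0008242 / 2 = 0.0004121 mol.
[H2SO3] = 0.0004121 / 0.02052 L = 0.0201 M.

0.0201 M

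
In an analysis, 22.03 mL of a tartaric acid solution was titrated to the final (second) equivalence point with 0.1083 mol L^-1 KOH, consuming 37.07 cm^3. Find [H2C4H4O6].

0.0911 M

n(KOH) = 0.1083 x 0.03707 = 0.004015 mol.
At the final (second) equivalence point, 2 mol OH^- react per mol H2C4H4O6, so n(H2C4H4O6) = 0.004015 / 2 = 0.002007 mol.
[H2C4H4O6] = 0.002007 / 0.02203 L = 0.0911 M.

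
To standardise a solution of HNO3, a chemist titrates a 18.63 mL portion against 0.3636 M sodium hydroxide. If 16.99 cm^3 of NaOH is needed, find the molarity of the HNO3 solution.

0.332 M

n(NaOH) delivered = 0.3636 x 0.01699 = 0.006178 mol.
For a 1:1 reaction, n(HNO3) = 0.006178 mol.
[HNO3] = 0.006178 mol / 0.01863 L = 0.332 M.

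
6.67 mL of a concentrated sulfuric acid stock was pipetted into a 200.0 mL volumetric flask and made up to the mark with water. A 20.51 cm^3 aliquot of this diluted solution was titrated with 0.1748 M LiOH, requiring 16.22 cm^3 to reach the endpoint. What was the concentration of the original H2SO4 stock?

2.07 M

n(LiOH) = 0.1748 x 0.01622 = 0.002835 mol.
n(H2SO4) in the aliquot = 0.002835 x 1/2 = 0.001418 mol.
[diluted H2SO4] = 0.001418 / 0.02051 = 0.06912 M.
Dilution factor = 200.0/6.670 = 29.99, so [stock] = 0.06912 x 29.99 = 2.07 M.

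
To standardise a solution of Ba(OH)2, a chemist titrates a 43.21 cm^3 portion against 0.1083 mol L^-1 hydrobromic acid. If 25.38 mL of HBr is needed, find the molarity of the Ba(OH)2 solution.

n(HBr) delivered = 0.1083 x 0.02538 = 0.002749 mol.
The reaction is 1 Ba(OH)2 + 2 HBr, so n(Ba(OH)2) = 0.002749 x 1/2 = 0.001374 mol.
[Ba(OH)2] = 0.001374 mol / 0.04321 L = 0.0318 M.

0.0318 M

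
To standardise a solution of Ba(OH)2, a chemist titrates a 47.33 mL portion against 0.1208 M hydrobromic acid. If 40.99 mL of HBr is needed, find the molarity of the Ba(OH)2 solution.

n(HBr) delivered = 0.1208 x 0.04099 = 0.004952 mol.
The reaction is 1 Ba(OH)2 + 2 HBr, so n(Ba(OH)2) = 0.004952 x 1/2 = 0.002476 mol.
[Ba(OH)2] = 0.002476 mol / 0.04733 L = 0.0523 M.

0.0523 M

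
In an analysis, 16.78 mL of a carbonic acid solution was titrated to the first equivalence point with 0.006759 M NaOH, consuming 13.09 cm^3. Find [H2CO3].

0.00527 M

n(NaOH) = 0.006759 x 0.01309 = 8.848e-5 mol.
At the first equivalence point, 1 mol OH^- react per mol H2CO3, so n(H2CO3) = 8.848e-5 / 1 = 8.848e-5 mol.
[H2CO3] = 8.848e-5 / 0.01678 L = 0.00527 M.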